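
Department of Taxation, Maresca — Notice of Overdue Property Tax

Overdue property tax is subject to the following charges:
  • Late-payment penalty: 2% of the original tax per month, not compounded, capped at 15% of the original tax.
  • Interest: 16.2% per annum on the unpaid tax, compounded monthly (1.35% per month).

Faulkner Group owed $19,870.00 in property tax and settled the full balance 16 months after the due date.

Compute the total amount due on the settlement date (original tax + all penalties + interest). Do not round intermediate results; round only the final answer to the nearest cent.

Penalty (uncapped): 16 × 2% × $19,870.00 = $6,358.40; cap = 15% × $19,870.00 = $2,980.50 → penalty = $2,980.50
Interest: $19,870.00 × ((1 + 0.0135)^16 − 1) = $19,870.00 × 0.2393103… = $4,755.0951…
Total = $19,870.00 + $2,980.5000 + $4,755.0951… = $27,605.60

$27,605.60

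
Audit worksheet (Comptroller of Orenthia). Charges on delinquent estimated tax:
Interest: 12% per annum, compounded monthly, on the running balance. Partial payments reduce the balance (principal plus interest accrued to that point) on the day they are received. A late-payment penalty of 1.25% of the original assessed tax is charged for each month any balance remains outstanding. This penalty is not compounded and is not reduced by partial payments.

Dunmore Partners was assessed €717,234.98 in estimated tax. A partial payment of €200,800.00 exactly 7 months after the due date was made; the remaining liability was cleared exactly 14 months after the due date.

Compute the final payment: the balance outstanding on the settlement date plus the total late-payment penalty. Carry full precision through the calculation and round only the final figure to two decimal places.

€734,674.46

Monthly rate = 12% ÷ 12 = 1%
Balance at month 7: €717,234.9800 × (1 + 0.01)^7 = €768,972.9778…
After €200,800.00 payment: €768,972.9778… − €200,800.00 = €568,172.9778…
Balance at month 14: €568,172.9778… × (1 + 0.01)^7 = €609,158.3356…
Penalty: 14 × 1.25% × €717,234.98 = €125,516.12…
Final settlement = outstanding balance + penalty = €609,158.3356… + €125,516.12… = €734,674.46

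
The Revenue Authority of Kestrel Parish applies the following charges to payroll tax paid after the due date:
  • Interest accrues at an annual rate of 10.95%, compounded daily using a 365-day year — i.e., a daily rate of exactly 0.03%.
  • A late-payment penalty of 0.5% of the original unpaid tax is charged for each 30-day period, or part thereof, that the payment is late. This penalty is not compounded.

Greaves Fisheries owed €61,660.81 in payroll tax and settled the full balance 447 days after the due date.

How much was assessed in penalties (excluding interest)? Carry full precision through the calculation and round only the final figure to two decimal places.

€4,624.56

Penalty periods: ⌈447/30⌉ = 15; penalty = 15 × 0.5% × €61,660.81 = €4,624.56…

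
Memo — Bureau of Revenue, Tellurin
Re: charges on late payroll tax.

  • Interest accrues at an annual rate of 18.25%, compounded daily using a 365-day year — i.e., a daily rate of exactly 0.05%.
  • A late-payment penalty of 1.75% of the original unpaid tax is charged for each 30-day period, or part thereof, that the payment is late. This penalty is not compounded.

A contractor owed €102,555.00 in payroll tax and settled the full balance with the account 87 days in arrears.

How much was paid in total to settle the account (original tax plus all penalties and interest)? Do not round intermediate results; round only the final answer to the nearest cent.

€112,497.57

Penalty periods: ⌈87/30⌉ = 3; penalty = 3 × 1.75% × €102,555.00 = €5,384.14…
Interest: €102,555.00 × ((1 + 0.0005)^87 − 1) = €102,555.00 × 0.04444864… = €4,558.4302…
Total = €102,555.00 + €5,384.1375 + €4,558.4302… = €112,497.57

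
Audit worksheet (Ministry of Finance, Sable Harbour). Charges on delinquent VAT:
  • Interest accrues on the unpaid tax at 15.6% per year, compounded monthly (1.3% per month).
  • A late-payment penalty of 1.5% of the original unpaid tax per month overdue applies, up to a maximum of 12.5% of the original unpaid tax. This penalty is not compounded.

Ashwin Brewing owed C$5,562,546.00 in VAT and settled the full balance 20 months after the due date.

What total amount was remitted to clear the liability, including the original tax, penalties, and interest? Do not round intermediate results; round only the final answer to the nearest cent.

C$7,897,474.23

Penalty (uncapped): 20 × 1.5% × C$5,562,546.00 = C$1,668,763.80; cap = 12.5% × C$5,562,546.00 = C$695,318.25 → penalty = C$695,318.25
Interest: C$5,562,546.00 × ((1 + 0.013)^20 − 1) = C$5,562,546.00 × 0.2947589… = C$1,639,609.9770…
Total = C$5,562,546.00 + C$695,318.2500 + C$1,639,609.9770… = C$7,897,474.23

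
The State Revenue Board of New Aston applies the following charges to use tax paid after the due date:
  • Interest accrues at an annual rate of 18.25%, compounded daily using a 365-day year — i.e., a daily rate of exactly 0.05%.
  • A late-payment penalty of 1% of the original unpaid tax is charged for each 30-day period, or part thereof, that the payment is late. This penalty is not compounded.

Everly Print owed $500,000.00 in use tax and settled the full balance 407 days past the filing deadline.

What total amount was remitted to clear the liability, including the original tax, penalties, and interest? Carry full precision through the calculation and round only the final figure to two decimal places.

Penalty periods: ⌈407/30⌉ = 14; penalty = 14 × 1% × $500,000.00 = $70,000.00
Interest: $500,000.00 × ((1 + 0.0005)^407 − 1) = $500,000.00 × 0.22562282… = $112,811.4116…
Total = $500,000.00 + $70,000.0000 + $112,811.4116… = $682,811.41

$682,811.41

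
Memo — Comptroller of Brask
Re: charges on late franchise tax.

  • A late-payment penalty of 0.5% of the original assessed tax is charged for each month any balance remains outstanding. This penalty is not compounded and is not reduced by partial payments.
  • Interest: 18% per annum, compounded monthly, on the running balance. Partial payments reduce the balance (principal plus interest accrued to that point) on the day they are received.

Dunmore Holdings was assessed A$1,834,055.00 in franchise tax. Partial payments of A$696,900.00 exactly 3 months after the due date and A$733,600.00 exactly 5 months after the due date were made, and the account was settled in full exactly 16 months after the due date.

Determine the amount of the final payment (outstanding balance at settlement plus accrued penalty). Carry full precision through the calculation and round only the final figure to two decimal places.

Monthly rate = 18% ÷ 12 = 1.5%
Balance at month 3: A$1,834,055.0000 × (1 + 0.015)^3 = A$1,917,831.6521…
After A$696,900.00 payment: A$1,917,831.6521… − A$696,900.00 = A$1,220,931.6521…
Balance at month 5: A$1,220,931.6521… × (1 + 0.015)^2 = A$1,257,834.3112…
After A$733,600.00 payment: A$1,257,834.3112… − A$733,600.00 = A$524,234.3112…
Balance at month 16: A$524,234.3112… × (1 + 0.015)^11 = A$617,521.2499…
Penalty: 16 × 0.5% × A$1,834,055.00 = A$146,724.40
Final settlement = outstanding balance + penalty = A$617,521.2499… + A$146,724.40 = A$764,245.65

A$764,245.65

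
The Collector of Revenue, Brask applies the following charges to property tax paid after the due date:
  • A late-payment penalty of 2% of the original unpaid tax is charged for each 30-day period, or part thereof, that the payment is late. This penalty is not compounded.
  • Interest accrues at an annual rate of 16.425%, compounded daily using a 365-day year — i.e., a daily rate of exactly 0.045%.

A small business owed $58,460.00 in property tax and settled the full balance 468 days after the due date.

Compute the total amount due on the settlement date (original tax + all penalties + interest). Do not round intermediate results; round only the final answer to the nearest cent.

Penalty periods: ⌈468/30⌉ = 16; penalty = 16 × 2% × $58,460.00 = $18,707.20
Interest: $58,460.00 × ((1 + 0.00045)^468 − 1) = $58,460.00 × 0.23436001… = $13,700.6865…
Total = $58,460.00 + $18,707.2000 + $13,700.6865… = $90,867.89

$90,867.89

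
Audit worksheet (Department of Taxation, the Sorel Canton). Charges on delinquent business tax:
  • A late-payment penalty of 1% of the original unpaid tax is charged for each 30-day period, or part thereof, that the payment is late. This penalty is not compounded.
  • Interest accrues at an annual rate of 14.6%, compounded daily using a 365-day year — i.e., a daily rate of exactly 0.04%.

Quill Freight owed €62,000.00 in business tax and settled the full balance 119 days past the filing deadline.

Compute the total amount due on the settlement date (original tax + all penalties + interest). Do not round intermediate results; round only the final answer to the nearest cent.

€67,501.95

Penalty periods: ⌈119/30⌉ = 4; penalty = 4 × 1% × €62,000.00 = €2,480.00
Interest: €62,000.00 × ((1 + 0.0004)^119 − 1) = €62,000.00 × 0.04874109… = €3,021.9476…
Total = €62,000.00 + €2,480.0000 + €3,021.9476… = €67,501.95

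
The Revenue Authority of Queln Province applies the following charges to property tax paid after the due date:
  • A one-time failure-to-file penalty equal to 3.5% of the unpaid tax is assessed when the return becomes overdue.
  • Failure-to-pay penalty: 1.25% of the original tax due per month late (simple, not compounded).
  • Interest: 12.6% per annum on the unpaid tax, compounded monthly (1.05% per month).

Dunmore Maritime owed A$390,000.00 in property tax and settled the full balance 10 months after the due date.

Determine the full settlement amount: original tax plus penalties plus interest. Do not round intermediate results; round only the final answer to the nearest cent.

Failure-to-file penalty: 3.5% × A$390,000.00 = A$13,650.00
Failure-to-pay penalty = 1.25% × A$390,000.00 × 10 mo = A$48,750.00
Interest: A$390,000.00 × ((1 + 0.0105)^10 − 1) = A$390,000.00 × 0.1101028… = A$42,940.0725…
Total = A$390,000.00 + A$62,400.0000 + A$42,940.0725… = A$495,340.07

A$495,340.07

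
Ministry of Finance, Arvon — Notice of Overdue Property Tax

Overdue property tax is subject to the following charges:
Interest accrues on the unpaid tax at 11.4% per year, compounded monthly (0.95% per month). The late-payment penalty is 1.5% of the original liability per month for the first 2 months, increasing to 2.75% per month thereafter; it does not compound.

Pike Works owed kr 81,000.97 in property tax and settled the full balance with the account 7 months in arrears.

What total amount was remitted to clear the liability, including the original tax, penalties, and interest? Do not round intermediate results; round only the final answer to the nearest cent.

kr 100,111.17

Penalty, months 1–2: 2 × 1.5% × kr 81,000.97 = kr 2,430.03…
Penalty, months 3–7: 5 × 2.75% × kr 81,000.97 = kr 11,137.63…
Interest: kr 81,000.97 × ((1 + 0.0095)^7 − 1) = kr 81,000.97 × 0.0684255… = kr 5,542.5355…
Total = kr 81,000.97 + kr 13,567.6625… + kr 5,542.5355… = kr 100,111.17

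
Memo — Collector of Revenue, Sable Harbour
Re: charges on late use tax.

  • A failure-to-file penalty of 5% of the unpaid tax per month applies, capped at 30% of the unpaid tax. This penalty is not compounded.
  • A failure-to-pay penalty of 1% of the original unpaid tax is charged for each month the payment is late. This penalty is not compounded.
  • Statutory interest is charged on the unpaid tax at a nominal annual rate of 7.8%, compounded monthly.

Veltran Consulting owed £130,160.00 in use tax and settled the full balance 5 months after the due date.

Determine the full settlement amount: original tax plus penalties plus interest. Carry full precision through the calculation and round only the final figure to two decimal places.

£173,493.55

Failure-to-file: 5 × 5% × £130,160.00 = £32,540.00 (under the 30% cap)
Failure-to-pay penalty: 5 × 1% × £130,160.00 = £6,508.00
Interest (7.8%/yr ÷ 12 = 0.65%/month): £130,160.00 × ((1 + 0.0065)^5 − 1) = £4,285.5512…
Total = £130,160.00 + £39,048.0000 + £4,285.5512… = £173,493.55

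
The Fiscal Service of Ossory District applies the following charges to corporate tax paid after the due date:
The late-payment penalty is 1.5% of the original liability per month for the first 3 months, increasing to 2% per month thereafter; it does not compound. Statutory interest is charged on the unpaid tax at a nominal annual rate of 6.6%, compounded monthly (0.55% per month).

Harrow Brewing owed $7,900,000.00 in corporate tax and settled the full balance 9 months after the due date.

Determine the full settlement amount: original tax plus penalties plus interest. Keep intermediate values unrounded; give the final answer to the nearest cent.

Penalty, months 1–3: 3 × 1.5% × $7,900,000.00 = $355,500.00
Penalty, months 4–9: 6 × 2% × $7,900,000.00 = $948,000.00
Interest: $7,900,000.00 × ((1 + 0.0055)^9 − 1) = $7,900,000.00 × 0.0506031… = $399,764.4223…
Total = $7,900,000.00 + $1,303,500.0000 + $399,764.4223… = $9,603,264.42

$9,603,264.42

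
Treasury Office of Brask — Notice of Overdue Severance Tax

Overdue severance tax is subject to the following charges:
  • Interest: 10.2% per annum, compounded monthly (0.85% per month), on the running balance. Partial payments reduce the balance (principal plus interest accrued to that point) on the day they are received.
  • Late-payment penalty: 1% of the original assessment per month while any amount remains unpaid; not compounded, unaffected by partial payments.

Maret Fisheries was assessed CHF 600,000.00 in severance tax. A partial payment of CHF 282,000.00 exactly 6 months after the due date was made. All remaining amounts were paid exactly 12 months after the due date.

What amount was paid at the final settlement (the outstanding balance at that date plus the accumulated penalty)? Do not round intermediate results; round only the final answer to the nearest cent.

Balance at month 6: CHF 600,000.0000 × (1 + 0.0085)^6 = CHF 631,257.6666…
After CHF 282,000.00 payment: CHF 631,257.6666… − CHF 282,000.00 = CHF 349,257.6666…
Balance at month 12: CHF 349,257.6666… × (1 + 0.0085)^6 = CHF 367,452.6328…
Penalty: 12 × 1% × CHF 600,000.00 = CHF 72,000.00
Final settlement = outstanding balance + penalty = CHF 367,452.6328… + CHF 72,000.00 = CHF 439,452.63

CHF 439,452.63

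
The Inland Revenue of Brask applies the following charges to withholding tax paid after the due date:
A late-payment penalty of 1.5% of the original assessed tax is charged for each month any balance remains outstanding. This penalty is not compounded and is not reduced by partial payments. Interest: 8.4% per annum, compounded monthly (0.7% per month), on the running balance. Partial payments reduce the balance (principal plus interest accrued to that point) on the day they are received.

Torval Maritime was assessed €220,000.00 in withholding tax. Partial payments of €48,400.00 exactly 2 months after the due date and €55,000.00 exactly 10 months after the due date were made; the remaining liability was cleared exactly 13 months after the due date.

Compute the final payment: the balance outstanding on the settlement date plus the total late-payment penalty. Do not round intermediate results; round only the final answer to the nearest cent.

€175,359.68

Balance at month 2: €220,000.0000 × (1 + 0.007)^2 = €223,090.7800
After €48,400.00 payment: €223,090.7800 − €48,400.00 = €174,690.7800
Balance at month 10: €174,690.7800 × (1 + 0.007)^8 = €184,716.5244…
After €55,000.00 payment: €184,716.5244… − €55,000.00 = €129,716.5244…
Balance at month 13: €129,716.5244… × (1 + 0.007)^3 = €132,459.6843…
Penalty: 13 × 1.5% × €220,000.00 = €42,900.00
Final settlement = outstanding balance + penalty = €132,459.6843… + €42,900.00 = €175,359.68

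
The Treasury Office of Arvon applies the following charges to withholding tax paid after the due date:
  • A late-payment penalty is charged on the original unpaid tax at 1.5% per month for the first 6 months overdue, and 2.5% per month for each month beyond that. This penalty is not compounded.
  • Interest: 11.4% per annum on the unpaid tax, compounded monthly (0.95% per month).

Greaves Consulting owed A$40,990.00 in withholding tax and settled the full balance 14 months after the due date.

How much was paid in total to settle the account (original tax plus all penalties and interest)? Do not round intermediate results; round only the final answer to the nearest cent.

Penalty, months 1–6: 6 × 1.5% × A$40,990.00 = A$3,689.10
Penalty, months 7–14: 8 × 2.5% × A$40,990.00 = A$8,198.00
Interest: A$40,990.00 × ((1 + 0.0095)^14 − 1) = A$40,990.00 × 0.1415331… = A$5,801.4436…
Total = A$40,990.00 + A$11,887.1000 + A$5,801.4436… = A$58,678.54

A$58,678.54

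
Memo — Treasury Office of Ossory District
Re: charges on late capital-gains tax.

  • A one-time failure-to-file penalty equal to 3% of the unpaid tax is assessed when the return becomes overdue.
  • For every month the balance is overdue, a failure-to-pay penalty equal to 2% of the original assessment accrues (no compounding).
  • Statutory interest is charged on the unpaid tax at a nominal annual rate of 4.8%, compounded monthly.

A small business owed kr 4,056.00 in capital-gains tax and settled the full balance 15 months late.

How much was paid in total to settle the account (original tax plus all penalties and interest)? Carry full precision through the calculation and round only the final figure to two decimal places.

Failure-to-file penalty: 3% × kr 4,056.00 = kr 121.68
Failure-to-pay penalty = 2% × kr 4,056.00 × 15 mo = kr 1,216.80
Interest (4.8%/yr ÷ 12 = 0.4%/month): kr 4,056.00 × ((1 + 0.004)^15 − 1) = kr 250.2936…
Total = kr 4,056.00 + kr 1,338.4800 + kr 250.2936… = kr 5,644.77

kr 5,644.77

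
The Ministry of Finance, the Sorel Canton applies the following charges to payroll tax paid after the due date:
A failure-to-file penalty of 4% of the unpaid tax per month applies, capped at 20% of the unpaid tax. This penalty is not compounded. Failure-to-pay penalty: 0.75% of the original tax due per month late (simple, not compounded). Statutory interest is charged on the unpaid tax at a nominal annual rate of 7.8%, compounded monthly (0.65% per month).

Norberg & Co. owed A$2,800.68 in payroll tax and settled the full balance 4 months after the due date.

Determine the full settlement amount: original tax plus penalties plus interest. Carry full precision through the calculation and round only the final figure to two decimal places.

A$3,406.34

Failure-to-file: 4 × 4% × A$2,800.68 = A$448.11… (under the 20% cap)
Failure-to-pay penalty = 0.75% × A$2,800.68 × 4 mo = A$84.02…
Interest: A$2,800.68 × ((1 + 0.0065)^4 − 1) = A$2,800.68 × 0.0262546… = A$73.5307…
Total = A$2,800.68 + A$532.1292 + A$73.5307… = A$3,406.34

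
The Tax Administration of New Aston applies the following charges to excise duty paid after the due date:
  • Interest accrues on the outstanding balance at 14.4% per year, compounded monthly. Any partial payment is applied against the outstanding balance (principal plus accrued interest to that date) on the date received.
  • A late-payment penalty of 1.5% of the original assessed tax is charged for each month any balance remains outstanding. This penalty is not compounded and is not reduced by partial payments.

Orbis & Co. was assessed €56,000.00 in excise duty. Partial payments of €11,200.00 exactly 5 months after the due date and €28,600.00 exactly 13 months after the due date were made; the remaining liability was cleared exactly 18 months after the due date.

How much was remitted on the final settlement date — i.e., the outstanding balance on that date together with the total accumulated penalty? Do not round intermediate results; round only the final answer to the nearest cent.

€41,096.05

Monthly rate = 14.4% ÷ 12 = 1.2%
Balance at month 5: €56,000.0000 × (1 + 0.012)^5 = €59,441.6135…
After €11,200.00 payment: €59,441.6135… − €11,200.00 = €48,241.6135…
Balance at month 13: €48,241.6135… × (1 + 0.012)^8 = €53,072.0575…
After €28,600.00 payment: €53,072.0575… − €28,600.00 = €24,472.0575…
Balance at month 18: €24,472.0575… × (1 + 0.012)^5 = €25,976.0462…
Penalty: 18 × 1.5% × €56,000.00 = €15,120.00
Final settlement = outstanding balance + penalty = €25,976.0462… + €15,120.00 = €41,096.05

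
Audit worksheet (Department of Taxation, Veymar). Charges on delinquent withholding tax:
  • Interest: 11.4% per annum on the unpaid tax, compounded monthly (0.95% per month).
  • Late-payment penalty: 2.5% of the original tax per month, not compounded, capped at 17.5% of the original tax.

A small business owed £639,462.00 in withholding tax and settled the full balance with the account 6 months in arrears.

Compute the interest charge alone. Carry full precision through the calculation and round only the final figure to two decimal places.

£37,326.05

Interest: £639,462.00 × ((1 + 0.0095)^6 − 1) = £639,462.00 × 0.0583710… = £37,326.0493…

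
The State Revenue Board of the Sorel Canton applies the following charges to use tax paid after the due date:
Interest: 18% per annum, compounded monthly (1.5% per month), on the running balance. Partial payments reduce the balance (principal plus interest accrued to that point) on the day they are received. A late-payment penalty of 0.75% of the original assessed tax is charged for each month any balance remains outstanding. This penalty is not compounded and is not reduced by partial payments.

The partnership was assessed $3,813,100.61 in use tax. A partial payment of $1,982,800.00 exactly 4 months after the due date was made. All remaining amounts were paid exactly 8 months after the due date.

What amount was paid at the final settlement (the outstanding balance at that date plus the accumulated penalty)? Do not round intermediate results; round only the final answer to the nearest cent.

$2,419,743.96

Balance at month 4: $3,813,100.6100 × (1 + 0.015)^4 = $4,047,086.0023…
After $1,982,800.00 payment: $4,047,086.0023… − $1,982,800.00 = $2,064,286.0023…
Balance at month 8: $2,064,286.0023… × (1 + 0.015)^4 = $2,190,957.9209…
Penalty: 8 × 0.75% × $3,813,100.61 = $228,786.04…
Final settlement = outstanding balance + penalty = $2,190,957.9209… + $228,786.04… = $2,419,743.96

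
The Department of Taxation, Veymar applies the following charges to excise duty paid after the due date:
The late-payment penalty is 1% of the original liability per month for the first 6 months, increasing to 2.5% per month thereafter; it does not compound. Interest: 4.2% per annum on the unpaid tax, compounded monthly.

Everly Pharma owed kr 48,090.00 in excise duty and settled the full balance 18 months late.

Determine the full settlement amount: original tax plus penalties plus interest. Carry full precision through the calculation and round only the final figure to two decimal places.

Penalty, months 1–6: 6 × 1% × kr 48,090.00 = kr 2,885.40
Penalty, months 7–18: 12 × 2.5% × kr 48,090.00 = kr 14,427.00
Interest (4.2%/yr ÷ 12 = 0.35%/month): kr 48,090.00 × ((1 + 0.0035)^18 − 1) = kr 3,121.5075…
Total = kr 48,090.00 + kr 17,312.4000 + kr 3,121.5075… = kr 68,523.91

kr 68,523.91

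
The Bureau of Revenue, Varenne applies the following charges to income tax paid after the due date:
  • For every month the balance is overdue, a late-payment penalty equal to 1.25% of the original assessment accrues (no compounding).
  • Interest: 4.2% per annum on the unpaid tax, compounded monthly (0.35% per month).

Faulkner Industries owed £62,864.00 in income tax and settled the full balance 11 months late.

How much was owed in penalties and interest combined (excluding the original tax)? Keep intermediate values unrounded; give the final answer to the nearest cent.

£11,106.87

Late-payment penalty = 1.25% × £62,864.00 × 11 mo = £8,643.80
Interest: £62,864.00 × ((1 + 0.0035)^11 − 1) = £62,864.00 × 0.0391809… = £2,463.0665…
Penalties + interest = £8,643.8000 + £2,463.0665… = £11,106.87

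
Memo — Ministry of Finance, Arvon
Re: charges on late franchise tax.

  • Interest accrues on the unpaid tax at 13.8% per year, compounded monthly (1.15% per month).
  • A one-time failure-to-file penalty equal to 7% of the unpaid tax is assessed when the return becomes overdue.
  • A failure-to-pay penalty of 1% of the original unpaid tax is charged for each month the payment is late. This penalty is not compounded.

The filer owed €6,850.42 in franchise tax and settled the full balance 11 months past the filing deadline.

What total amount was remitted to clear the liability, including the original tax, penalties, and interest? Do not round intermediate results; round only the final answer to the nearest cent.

€9,001.66

Failure-to-file penalty: 7% × €6,850.42 = €479.53…
Failure-to-pay penalty = 1% × €6,850.42 × 11 mo = €753.55…
Interest: €6,850.42 × ((1 + 0.0115)^11 − 1) = €6,850.42 × 0.1340306… = €918.1656…
Total = €6,850.42 + €1,233.0756 + €918.1656… = €9,001.66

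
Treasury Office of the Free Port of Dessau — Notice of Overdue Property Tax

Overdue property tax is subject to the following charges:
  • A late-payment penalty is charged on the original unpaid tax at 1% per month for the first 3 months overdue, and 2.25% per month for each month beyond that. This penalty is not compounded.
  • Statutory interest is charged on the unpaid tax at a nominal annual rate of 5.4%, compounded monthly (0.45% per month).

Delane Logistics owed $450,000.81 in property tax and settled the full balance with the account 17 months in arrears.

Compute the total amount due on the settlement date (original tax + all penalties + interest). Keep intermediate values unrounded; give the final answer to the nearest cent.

Penalty, months 1–3: 3 × 1% × $450,000.81 = $13,500.02…
Penalty, months 4–17: 14 × 2.25% × $450,000.81 = $141,750.26…
Interest: $450,000.81 × ((1 + 0.0045)^17 − 1) = $450,000.81 × 0.0793170… = $35,692.6929…
Total = $450,000.81 + $155,250.2795… + $35,692.6929… = $640,943.78

$640,943.78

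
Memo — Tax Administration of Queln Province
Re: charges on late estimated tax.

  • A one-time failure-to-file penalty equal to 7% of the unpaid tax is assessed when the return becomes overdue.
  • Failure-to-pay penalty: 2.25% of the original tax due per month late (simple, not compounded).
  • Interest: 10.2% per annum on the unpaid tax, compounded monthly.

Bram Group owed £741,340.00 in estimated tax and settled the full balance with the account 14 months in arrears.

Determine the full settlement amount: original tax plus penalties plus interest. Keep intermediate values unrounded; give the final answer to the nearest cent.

Failure-to-file penalty: 7% × £741,340.00 = £51,893.80
Failure-to-pay penalty = 2.25% × £741,340.00 × 14 mo = £233,522.10
Interest (10.2%/yr ÷ 12 = 0.85%/month): £741,340.00 × ((1 + 0.0085)^14 − 1) = £93,263.2458…
Total = £741,340.00 + £285,415.9000 + £93,263.2458… = £1,120,019.15

£1,120,019.15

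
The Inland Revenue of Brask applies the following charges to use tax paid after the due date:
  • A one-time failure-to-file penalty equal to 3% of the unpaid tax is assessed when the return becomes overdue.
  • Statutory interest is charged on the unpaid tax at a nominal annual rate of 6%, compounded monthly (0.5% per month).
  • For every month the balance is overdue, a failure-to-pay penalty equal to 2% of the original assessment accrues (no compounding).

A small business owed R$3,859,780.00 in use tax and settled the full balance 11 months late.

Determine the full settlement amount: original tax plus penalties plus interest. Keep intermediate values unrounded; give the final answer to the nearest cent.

R$5,042,400.51

Failure-to-file penalty: 3% × R$3,859,780.00 = R$115,793.40
Failure-to-pay penalty: 11 × 2% × R$3,859,780.00 = R$849,151.60
Interest: R$3,859,780.00 × ((1 + 0.005)^11 − 1) = R$3,859,780.00 × 0.0563958… = R$217,675.5071…
Total = R$3,859,780.00 + R$964,945.0000 + R$217,675.5071… = R$5,042,400.51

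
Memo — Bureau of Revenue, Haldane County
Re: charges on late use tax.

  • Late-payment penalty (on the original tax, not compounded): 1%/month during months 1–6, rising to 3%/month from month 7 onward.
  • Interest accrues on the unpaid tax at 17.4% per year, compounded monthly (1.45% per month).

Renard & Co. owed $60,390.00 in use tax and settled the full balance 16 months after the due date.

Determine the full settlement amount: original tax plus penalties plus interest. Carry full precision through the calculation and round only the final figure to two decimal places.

$97,772.65

Penalty, months 1–6: 6 × 1% × $60,390.00 = $3,623.40
Penalty, months 7–16: 10 × 3% × $60,390.00 = $18,117.00
Interest: $60,390.00 × ((1 + 0.0145)^16 − 1) = $60,390.00 × 0.2590206… = $15,642.2516…
Total = $60,390.00 + $21,740.4000 + $15,642.2516… = $97,772.65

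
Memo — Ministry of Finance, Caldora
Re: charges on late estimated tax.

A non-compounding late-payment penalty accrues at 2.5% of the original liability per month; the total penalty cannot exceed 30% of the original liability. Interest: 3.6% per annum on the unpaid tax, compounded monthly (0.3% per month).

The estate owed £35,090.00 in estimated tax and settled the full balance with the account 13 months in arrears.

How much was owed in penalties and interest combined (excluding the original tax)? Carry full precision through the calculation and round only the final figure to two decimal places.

Penalty (uncapped): 13 × 2.5% × £35,090.00 = £11,404.25; cap = 30% × £35,090.00 = £10,527.00 → penalty = £10,527.00
Interest: £35,090.00 × ((1 + 0.003)^13 − 1) = £35,090.00 × 0.0397098… = £1,393.4162…
Penalties + interest = £10,527.0000 + £1,393.4162… = £11,920.42

£11,920.42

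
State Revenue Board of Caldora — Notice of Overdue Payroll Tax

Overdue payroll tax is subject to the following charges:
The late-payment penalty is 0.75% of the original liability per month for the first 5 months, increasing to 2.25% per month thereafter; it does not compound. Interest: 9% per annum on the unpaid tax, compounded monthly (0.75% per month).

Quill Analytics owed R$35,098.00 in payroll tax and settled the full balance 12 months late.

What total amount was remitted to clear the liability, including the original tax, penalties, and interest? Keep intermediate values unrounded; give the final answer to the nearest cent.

R$45,234.54

Penalty, months 1–5: 5 × 0.75% × R$35,098.00 = R$1,316.18…
Penalty, months 6–12: 7 × 2.25% × R$35,098.00 = R$5,527.94…
Interest: R$35,098.00 × ((1 + 0.0075)^12 − 1) = R$35,098.00 × 0.0938069… = R$3,292.4345…
Total = R$35,098.00 + R$6,844.1100 + R$3,292.4345… = R$45,234.54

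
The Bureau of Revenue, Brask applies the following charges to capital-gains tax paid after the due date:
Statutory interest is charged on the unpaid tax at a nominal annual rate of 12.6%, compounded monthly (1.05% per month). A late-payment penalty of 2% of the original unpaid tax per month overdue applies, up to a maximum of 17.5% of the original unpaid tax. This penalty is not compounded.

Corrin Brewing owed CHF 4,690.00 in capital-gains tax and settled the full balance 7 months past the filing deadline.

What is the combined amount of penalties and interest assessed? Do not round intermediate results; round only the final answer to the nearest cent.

CHF 1,012.37

Penalty: 7 × 2% × CHF 4,690.00 = CHF 656.60 (below the 17.5% cap of CHF 820.75)
Interest: CHF 4,690.00 × ((1 + 0.0105)^7 − 1) = CHF 4,690.00 × 0.0758562… = CHF 355.7656…
Penalties + interest = CHF 656.6000 + CHF 355.7656… = CHF 1,012.37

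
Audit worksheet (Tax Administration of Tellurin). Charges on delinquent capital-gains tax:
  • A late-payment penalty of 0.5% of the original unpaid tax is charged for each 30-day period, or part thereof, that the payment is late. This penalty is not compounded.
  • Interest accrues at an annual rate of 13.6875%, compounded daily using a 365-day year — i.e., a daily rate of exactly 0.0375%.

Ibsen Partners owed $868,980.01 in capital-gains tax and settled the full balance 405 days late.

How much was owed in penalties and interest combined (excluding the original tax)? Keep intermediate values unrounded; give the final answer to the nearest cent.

$203,325.32

Penalty periods: ⌈405/30⌉ = 14; penalty = 14 × 0.5% × $868,980.01 = $60,828.60…
Interest: $868,980.01 × ((1 + 0.000375)^405 − 1) = $868,980.01 × 0.16398159… = $142,496.7212…
Penalties + interest = $60,828.6007 + $142,496.7212… = $203,325.32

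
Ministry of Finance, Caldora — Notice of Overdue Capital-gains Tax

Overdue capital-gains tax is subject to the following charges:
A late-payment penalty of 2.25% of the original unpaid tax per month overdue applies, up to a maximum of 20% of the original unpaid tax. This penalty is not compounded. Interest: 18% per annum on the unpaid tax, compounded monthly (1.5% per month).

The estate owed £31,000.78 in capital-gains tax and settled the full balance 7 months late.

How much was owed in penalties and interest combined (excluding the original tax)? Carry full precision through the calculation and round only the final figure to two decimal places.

£8,287.90

Penalty: 7 × 2.25% × £31,000.78 = £4,882.62… (below the 20% cap of £6,200.16…)
Interest: £31,000.78 × ((1 + 0.015)^7 − 1) = £31,000.78 × 0.1098449… = £3,405.2780…
Penalties + interest = £4,882.6229… + £3,405.2780… = £8,287.90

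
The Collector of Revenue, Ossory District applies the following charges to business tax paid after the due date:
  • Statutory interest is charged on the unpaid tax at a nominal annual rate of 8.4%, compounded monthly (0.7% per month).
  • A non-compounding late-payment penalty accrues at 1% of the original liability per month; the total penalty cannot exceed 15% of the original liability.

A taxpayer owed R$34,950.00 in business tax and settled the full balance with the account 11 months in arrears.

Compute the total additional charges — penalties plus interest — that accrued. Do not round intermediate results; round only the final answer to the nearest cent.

Penalty: 11 × 1% × R$34,950.00 = R$3,844.50 (below the 15% cap of R$5,242.50)
Interest: R$34,950.00 × ((1 + 0.007)^11 − 1) = R$34,950.00 × 0.0797524… = R$2,787.3462…
Penalties + interest = R$3,844.5000 + R$2,787.3462… = R$6,631.85

R$6,631.85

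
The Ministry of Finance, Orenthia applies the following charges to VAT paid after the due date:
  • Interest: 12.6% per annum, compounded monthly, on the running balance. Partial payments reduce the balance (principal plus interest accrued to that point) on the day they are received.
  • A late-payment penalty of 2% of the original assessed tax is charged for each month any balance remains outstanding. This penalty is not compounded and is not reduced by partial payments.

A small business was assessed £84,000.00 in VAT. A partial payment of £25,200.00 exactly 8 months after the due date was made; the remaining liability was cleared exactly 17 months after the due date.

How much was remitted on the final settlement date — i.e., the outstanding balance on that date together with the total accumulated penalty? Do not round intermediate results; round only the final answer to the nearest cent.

£101,198.21

Monthly rate = 12.6% ÷ 12 = 1.05%
Balance at month 8: £84,000.0000 × (1 + 0.0105)^8 = £91,320.8255…
After £25,200.00 payment: £91,320.8255… − £25,200.00 = £66,120.8255…
Balance at month 17: £66,120.8255… × (1 + 0.0105)^9 = £72,638.2091…
Penalty: 17 × 2% × £84,000.00 = £28,560.00
Final settlement = outstanding balance + penalty = £72,638.2091… + £28,560.00 = £101,198.21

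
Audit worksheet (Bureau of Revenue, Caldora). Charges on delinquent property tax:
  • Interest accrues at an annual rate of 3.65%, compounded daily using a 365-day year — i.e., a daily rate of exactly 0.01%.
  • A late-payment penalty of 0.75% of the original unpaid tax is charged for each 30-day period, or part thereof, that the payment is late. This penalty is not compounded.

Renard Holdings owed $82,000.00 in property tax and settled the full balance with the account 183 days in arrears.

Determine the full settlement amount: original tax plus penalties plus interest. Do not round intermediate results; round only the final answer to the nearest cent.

$87,819.34

Penalty periods: ⌈183/30⌉ = 7; penalty = 7 × 0.75% × $82,000.00 = $4,305.00
Interest: $82,000.00 × ((1 + 0.0001)^183 − 1) = $82,000.00 × 0.01846754… = $1,514.3382…
Total = $82,000.00 + $4,305.0000 + $1,514.3382… = $87,819.34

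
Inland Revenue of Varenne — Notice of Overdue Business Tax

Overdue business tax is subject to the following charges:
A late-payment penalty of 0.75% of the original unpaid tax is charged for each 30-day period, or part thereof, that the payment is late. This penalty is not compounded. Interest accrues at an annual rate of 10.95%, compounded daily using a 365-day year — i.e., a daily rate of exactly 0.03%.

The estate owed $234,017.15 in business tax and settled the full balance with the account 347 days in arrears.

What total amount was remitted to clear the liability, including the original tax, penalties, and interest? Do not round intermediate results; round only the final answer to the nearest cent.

$280,748.99

Penalty periods: ⌈347/30⌉ = 12; penalty = 12 × 0.75% × $234,017.15 = $21,061.54…
Interest: $234,017.15 × ((1 + 0.0003)^347 − 1) = $234,017.15 × 0.10969410… = $25,670.2997…
Total = $234,017.15 + $21,061.5435 + $25,670.2997… = $280,748.99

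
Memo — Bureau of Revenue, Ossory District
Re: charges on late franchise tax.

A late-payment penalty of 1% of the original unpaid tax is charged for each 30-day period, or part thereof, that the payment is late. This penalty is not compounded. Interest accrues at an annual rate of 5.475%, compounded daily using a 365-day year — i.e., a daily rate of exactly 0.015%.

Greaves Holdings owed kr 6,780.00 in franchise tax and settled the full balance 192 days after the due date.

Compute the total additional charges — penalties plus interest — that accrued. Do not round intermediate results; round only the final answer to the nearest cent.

Penalty periods: ⌈192/30⌉ = 7; penalty = 7 × 1% × kr 6,780.00 = kr 474.60
Interest: kr 6,780.00 × ((1 + 0.00015)^192 − 1) = kr 6,780.00 × 0.02921651… = kr 198.0879…
Penalties + interest = kr 474.6000 + kr 198.0879… = kr 672.69

kr 672.69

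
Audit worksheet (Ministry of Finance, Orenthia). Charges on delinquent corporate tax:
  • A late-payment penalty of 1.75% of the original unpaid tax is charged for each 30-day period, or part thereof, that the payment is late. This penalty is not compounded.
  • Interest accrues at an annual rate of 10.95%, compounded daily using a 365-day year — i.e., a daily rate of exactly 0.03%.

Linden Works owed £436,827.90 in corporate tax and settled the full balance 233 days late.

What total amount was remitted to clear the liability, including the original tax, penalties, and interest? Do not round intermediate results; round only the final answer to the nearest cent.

Penalty periods: ⌈233/30⌉ = 8; penalty = 8 × 1.75% × £436,827.90 = £61,155.91…
Interest: £436,827.90 × ((1 + 0.0003)^233 − 1) = £436,827.90 × 0.07238969… = £31,621.8380…
Total = £436,827.90 + £61,155.9060 + £31,621.8380… = £529,605.64

£529,605.64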